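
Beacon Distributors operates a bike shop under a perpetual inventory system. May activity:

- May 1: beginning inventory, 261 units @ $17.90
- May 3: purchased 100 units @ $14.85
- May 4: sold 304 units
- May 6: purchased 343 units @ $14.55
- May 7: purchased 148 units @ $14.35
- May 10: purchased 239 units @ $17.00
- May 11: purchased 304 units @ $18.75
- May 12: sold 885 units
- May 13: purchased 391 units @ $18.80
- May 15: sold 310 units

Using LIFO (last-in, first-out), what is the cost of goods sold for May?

May 4, 304 sold [LIFO — newest first]: 100 @ $14.85 + 204 @ $17.90 = $5,136.60
May 12, 885 sold [LIFO — newest first]: 304 @ $18.75 + 239 @ $17.00 + 148 @ $14.35 + 194 @ $14.55 = $14,709.50
May 15, 310 sold [LIFO — newest first]: 310 @ $18.80 = $5,828.00
Total COGS = $5,136.60 + $14,709.50 + $5,828.00 = $25,674.10
Ending inventory: 57 @ $17.90 + 149 @ $14.55 + 81 @ $18.80 = $4,711.05
Check: goods available $30,385.15 = COGS $25,674.10 + ending $4,711.05

COGS = $25,674.10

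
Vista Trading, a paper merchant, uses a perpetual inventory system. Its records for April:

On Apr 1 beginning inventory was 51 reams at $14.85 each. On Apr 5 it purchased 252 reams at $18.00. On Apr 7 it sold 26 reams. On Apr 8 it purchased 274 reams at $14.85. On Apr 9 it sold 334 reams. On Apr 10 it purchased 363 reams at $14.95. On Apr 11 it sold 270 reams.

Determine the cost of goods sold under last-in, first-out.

Apr 7, 26 sold [LIFO — newest first]: 26 @ $18.00 = $468.00
Apr 9, 334 sold [LIFO — newest first]: 274 @ $14.85 + 60 @ $18.00 = $5,148.90
Apr 11, 270 sold [LIFO — newest first]: 270 @ $14.95 = $4,036.50
Total COGS = $468.00 + $5,148.90 + $4,036.50 = $9,653.40
Ending inventory: 51 @ $14.85 + 166 @ $18.00 + 93 @ $14.95 = $5,135.70

COGS = $9,653.40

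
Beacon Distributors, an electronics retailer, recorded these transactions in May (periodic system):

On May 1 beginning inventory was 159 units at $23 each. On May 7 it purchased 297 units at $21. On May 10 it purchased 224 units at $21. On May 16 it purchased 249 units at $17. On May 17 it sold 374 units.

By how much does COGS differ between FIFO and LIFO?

$1,314

FIFO COGS: 159 @ $23 + 215 @ $21 = $8,172
LIFO COGS: 249 @ $17 + 125 @ $21 = $6,858
Difference = |$8,172 − $6,858| = $1,314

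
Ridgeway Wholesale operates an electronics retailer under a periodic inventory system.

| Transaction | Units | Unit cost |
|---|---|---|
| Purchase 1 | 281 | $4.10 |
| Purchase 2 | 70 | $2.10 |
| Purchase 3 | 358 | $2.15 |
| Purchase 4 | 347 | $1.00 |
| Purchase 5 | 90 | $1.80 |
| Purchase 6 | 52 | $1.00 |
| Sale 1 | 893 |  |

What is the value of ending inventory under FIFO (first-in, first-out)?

Ending inventory = $377.00

Sale 1 (893) [FIFO — oldest first]: 281 @ $4.10 + 70 @ $2.10 + 358 @ $2.15 + 184 @ $1.00 = $2,252.80
Ending inventory: 163 @ $1.00 + 90 @ $1.80 + 52 @ $1.00 = $377.00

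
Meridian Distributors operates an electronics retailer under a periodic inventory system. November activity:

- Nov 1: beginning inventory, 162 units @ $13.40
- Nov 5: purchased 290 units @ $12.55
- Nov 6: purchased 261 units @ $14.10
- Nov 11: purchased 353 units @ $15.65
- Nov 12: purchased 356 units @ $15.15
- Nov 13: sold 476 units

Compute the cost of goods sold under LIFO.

Nov 13, 476 sold [LIFO — newest first]: 356 @ $15.15 + 120 @ $15.65 = $7,271.40
Ending inventory: 162 @ $13.40 + 290 @ $12.55 + 261 @ $14.10 + 233 @ $15.65 = $13,136.85

COGS = $7,271.40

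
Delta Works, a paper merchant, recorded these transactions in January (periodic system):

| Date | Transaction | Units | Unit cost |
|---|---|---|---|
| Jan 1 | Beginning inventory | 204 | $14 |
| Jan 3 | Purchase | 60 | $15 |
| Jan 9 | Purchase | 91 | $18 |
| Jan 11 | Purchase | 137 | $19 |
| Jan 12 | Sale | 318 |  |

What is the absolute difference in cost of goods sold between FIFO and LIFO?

$833

FIFO COGS: 204 @ $14 + 60 @ $15 + 54 @ $18 = $4,728
LIFO COGS: 137 @ $19 + 91 @ $18 + 60 @ $15 + 30 @ $14 = $5,561
Difference = |$4,728 − $5,561| = $833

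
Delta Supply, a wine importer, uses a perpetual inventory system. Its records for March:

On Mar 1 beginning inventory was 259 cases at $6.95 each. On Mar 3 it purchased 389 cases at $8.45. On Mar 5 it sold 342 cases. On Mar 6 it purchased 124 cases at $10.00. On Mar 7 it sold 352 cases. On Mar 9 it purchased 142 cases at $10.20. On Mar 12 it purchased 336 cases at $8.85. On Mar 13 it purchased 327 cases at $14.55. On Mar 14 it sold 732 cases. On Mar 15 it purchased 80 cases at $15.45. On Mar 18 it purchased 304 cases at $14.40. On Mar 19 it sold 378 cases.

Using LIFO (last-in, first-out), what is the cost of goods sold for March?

COGS = $19,741.15

Mar 5, 342 sold [LIFO — newest first]: 342 @ $8.45 = $2,889.90
Mar 7, 352 sold [LIFO — newest first]: 124 @ $10.00 + 47 @ $8.45 + 181 @ $6.95 = $2,895.10
Mar 14, 732 sold [LIFO — newest first]: 327 @ $14.55 + 336 @ $8.85 + 69 @ $10.20 = $8,435.25
Mar 19, 378 sold [LIFO — newest first]: 304 @ $14.40 + 74 @ $15.45 = $5,520.90
Total COGS = $2,889.90 + $2,895.10 + $8,435.25 + $5,520.90 = $19,741.15
Ending inventory: 78 @ $6.95 + 73 @ $10.20 + 6 @ $15.45 = $1,379.40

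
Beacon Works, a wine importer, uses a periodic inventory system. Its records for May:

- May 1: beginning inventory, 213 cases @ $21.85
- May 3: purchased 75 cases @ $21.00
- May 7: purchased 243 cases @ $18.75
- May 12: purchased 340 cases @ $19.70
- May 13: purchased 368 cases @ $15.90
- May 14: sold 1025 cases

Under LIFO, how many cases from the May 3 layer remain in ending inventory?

May 14, 1025 sold [LIFO — newest first]: 368 @ $15.90 + 340 @ $19.70 + 243 @ $18.75 + 74 @ $21.00 = $18,659.45
Ending inventory: 213 @ $21.85 + 1 @ $21.00 = $4,675.05
Check: goods available $23,334.50 = COGS $18,659.45 + ending $4,675.05

1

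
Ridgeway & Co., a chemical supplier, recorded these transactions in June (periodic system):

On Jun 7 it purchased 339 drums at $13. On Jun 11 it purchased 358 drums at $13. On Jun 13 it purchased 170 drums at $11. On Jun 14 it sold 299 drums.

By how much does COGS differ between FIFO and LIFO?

FIFO COGS: 299 @ $13 = $3,887
LIFO COGS: 170 @ $11 + 129 @ $13 = $3,547
Difference = |$3,887 − $3,547| = $340

$340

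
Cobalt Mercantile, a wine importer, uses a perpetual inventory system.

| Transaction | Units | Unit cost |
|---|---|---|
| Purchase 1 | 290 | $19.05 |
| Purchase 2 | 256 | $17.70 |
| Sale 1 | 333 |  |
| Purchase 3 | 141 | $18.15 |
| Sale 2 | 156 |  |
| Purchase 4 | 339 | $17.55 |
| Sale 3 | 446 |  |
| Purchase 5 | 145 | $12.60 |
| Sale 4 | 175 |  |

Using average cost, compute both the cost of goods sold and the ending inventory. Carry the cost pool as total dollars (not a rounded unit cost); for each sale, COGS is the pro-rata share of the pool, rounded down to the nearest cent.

After Purchase 1: 290 on hand, pool $5,524.50 (≈ $19.0500 each)
After Purchase 2: 546 on hand, pool $10,055.70 (≈ $18.4170 each)
Sale 1, sell 333: 333/546 × $10,055.70 → $6,132.87
After Purchase 3: 354 on hand, pool $6,481.98 (≈ $18.3107 each)
Sale 2, sell 156: 156/354 × $6,481.98 → $2,856.46
After Purchase 4: 537 on hand, pool $9,574.97 (≈ $17.8305 each)
Sale 3, sell 446: 446/537 × $9,574.97 → $7,952.39
After Purchase 5: 236 on hand, pool $3,449.58 (≈ $14.6169 each)
Sale 4, sell 175: 175/236 × $3,449.58 → $2,557.95
Total COGS = $6,132.87 + $2,856.46 + $7,952.39 + $2,557.95 = $19,499.67
Ending inventory (cost pool remaining) = $891.63

COGS = $19,499.67; ending inventory = $891.63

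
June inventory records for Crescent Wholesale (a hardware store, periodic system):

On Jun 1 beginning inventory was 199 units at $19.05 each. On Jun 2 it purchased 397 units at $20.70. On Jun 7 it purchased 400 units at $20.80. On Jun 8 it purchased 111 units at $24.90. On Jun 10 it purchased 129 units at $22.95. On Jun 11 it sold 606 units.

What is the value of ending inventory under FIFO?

Ending inventory = $13,836.45

Jun 11, 606 sold [FIFO — oldest first]: 199 @ $19.05 + 397 @ $20.70 + 10 @ $20.80 = $12,216.85
Ending inventory: 390 @ $20.80 + 111 @ $24.90 + 129 @ $22.95 = $13,836.45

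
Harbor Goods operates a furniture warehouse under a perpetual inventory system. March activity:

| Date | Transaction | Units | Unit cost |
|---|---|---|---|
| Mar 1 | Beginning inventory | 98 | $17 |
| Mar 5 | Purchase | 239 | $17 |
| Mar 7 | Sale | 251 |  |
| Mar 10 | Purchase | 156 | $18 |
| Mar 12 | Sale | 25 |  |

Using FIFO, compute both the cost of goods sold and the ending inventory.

COGS = $4,692; ending inventory = $3,845

Mar 7, 251 sold [FIFO — oldest first]: 98 @ $17 + 153 @ $17 = $4,267
Mar 12, 25 sold [FIFO — oldest first]: 25 @ $17 = $425
Total COGS = $4,267 + $425 = $4,692
Ending inventory: 61 @ $17 + 156 @ $18 = $3,845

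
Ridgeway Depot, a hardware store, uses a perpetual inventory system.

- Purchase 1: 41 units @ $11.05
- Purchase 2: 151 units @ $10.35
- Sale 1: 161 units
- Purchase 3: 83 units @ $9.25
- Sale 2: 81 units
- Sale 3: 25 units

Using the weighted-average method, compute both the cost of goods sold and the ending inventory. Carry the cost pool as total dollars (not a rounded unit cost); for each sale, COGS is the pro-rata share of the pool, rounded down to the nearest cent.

After Purchase 1: 41 on hand, pool $453.05 (≈ $11.0500 each)
After Purchase 2: 192 on hand, pool $2,015.90 (≈ $10.4995 each)
Sale 1, sell 161: 161/192 × $2,015.90 → $1,690.41
After Purchase 3: 114 on hand, pool $1,093.24 (≈ $9.5898 each)
Sale 2, sell 81: 81/114 × $1,093.24 → $776.77
Sale 3, sell 25: 25/33 × $316.47 → $239.75
Total COGS = $1,690.41 + $776.77 + $239.75 = $2,706.93
Ending inventory (cost pool remaining) = $76.72
Check: goods available $2,783.65 = COGS $2,706.93 + ending $76.72

COGS = $2,706.93; ending inventory = $76.72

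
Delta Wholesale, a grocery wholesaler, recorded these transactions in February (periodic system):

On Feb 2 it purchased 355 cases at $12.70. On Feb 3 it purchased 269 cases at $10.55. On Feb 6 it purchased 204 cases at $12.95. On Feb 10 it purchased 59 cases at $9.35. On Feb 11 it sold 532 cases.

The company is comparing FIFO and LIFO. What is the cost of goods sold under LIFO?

COGS = $6,031.40

FIFO COGS: 355 @ $12.70 + 177 @ $10.55 = $6,375.85
LIFO COGS: 59 @ $9.35 + 204 @ $12.95 + 269 @ $10.55 = $6,031.40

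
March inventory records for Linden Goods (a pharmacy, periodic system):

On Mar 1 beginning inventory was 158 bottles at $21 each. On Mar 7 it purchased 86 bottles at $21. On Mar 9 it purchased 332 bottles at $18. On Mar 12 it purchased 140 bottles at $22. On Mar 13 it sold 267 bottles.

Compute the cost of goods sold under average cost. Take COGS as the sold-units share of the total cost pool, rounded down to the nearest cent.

Mar 13, sell 267: 267/716 × $14,180.00 → $5,287.79
Ending inventory (cost pool remaining) = $8,892.21

COGS = $5,287.79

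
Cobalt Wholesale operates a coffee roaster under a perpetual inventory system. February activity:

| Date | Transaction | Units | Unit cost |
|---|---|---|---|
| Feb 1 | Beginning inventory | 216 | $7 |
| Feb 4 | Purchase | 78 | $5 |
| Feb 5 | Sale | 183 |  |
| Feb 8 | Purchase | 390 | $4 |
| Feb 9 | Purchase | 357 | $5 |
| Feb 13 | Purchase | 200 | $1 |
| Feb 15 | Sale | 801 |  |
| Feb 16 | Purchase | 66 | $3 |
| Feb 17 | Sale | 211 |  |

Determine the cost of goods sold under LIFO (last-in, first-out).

COGS = $4,864

Feb 5, 183 sold [LIFO — newest first]: 78 @ $5 + 105 @ $7 = $1,125
Feb 15, 801 sold [LIFO — newest first]: 200 @ $1 + 357 @ $5 + 244 @ $4 = $2,961
Feb 17, 211 sold [LIFO — newest first]: 66 @ $3 + 145 @ $4 = $778
Total COGS = $1,125 + $2,961 + $778 = $4,864
Ending inventory: 111 @ $7 + 1 @ $4 = $781
Check: goods available $5,645 = COGS $4,864 + ending $781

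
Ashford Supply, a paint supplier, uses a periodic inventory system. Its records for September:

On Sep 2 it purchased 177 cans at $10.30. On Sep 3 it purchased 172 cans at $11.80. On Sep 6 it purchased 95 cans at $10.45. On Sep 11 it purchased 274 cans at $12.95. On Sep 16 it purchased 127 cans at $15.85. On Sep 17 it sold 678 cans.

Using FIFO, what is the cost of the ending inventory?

Ending inventory = $2,530.95

Sep 17, 678 sold [FIFO — oldest first]: 177 @ $10.30 + 172 @ $11.80 + 95 @ $10.45 + 234 @ $12.95 = $7,875.75
Ending inventory: 40 @ $12.95 + 127 @ $15.85 = $2,530.95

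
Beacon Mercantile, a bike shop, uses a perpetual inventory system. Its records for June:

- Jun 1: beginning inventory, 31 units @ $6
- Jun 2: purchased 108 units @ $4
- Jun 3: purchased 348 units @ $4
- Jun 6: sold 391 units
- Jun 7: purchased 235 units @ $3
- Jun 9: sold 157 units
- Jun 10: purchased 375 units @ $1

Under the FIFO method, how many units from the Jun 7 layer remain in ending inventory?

Jun 6, 391 sold [FIFO — oldest first]: 31 @ $6 + 108 @ $4 + 252 @ $4 = $1,626
Jun 9, 157 sold [FIFO — oldest first]: 96 @ $4 + 61 @ $3 = $567
Total COGS = $1,626 + $567 = $2,193
Ending inventory: 174 @ $3 + 375 @ $1 = $897

174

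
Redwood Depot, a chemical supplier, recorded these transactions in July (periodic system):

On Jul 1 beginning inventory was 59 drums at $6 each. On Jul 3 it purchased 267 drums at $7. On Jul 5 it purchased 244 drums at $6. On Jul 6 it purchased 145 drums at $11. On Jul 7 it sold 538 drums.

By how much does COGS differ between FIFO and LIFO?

FIFO COGS: 59 @ $6 + 267 @ $7 + 212 @ $6 = $3,495
LIFO COGS: 145 @ $11 + 244 @ $6 + 149 @ $7 = $4,102
Difference = |$3,495 − $4,102| = $607

$607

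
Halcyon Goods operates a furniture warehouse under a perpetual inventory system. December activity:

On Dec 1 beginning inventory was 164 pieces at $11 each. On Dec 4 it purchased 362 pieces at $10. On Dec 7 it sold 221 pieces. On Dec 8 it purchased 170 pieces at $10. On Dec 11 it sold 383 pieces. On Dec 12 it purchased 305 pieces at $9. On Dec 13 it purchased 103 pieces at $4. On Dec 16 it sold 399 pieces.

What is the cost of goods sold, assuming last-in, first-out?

COGS = $9,188

Dec 7, 221 sold [LIFO — newest first]: 221 @ $10 = $2,210
Dec 11, 383 sold [LIFO — newest first]: 170 @ $10 + 141 @ $10 + 72 @ $11 = $3,902
Dec 16, 399 sold [LIFO — newest first]: 103 @ $4 + 296 @ $9 = $3,076
Total COGS = $2,210 + $3,902 + $3,076 = $9,188
Ending inventory: 92 @ $11 + 9 @ $9 = $1,093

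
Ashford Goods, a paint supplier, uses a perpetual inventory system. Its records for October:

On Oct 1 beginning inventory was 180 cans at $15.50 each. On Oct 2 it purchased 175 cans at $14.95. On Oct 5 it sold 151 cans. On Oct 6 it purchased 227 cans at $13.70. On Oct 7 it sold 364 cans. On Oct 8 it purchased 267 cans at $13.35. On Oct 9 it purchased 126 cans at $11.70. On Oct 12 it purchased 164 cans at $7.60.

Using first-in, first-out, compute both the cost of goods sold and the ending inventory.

COGS = $7,598.25; ending inventory = $7,202.95

Oct 5, 151 sold [FIFO — oldest first]: 151 @ $15.50 = $2,340.50
Oct 7, 364 sold [FIFO — oldest first]: 29 @ $15.50 + 175 @ $14.95 + 160 @ $13.70 = $5,257.75
Total COGS = $2,340.50 + $5,257.75 = $7,598.25
Ending inventory: 67 @ $13.70 + 267 @ $13.35 + 126 @ $11.70 + 164 @ $7.60 = $7,202.95
Check: goods available $14,801.20 = COGS $7,598.25 + ending $7,202.95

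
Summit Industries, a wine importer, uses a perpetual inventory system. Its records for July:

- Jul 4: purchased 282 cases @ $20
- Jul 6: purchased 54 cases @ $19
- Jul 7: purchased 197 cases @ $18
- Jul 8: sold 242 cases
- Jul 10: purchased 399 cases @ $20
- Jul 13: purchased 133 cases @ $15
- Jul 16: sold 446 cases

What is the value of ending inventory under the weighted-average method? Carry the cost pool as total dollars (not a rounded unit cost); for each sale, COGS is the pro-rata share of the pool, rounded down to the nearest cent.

After Jul 4: 282 on hand, pool $5,640.00 (≈ $20.0000 each)
After Jul 6: 336 on hand, pool $6,666.00 (≈ $19.8393 each)
After Jul 7: 533 on hand, pool $10,212.00 (≈ $19.1595 each)
Jul 8, sell 242: 242/533 × $10,212.00 → $4,636.59
After Jul 10: 690 on hand, pool $13,555.41 (≈ $19.6455 each)
After Jul 13: 823 on hand, pool $15,550.41 (≈ $18.8948 each)
Jul 16, sell 446: 446/823 × $15,550.41 → $8,427.07
Total COGS = $4,636.59 + $8,427.07 = $13,063.66
Ending inventory (cost pool remaining) = $7,123.34
Check: goods available $20,187.00 = COGS $13,063.66 + ending $7,123.34

Ending inventory = $7,123.34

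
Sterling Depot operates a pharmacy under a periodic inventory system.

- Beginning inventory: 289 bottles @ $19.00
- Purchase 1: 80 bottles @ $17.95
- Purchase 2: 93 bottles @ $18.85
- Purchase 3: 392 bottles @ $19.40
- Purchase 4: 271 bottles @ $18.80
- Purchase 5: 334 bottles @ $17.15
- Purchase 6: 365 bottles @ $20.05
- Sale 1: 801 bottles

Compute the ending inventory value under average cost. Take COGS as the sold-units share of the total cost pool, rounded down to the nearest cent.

Sale 1, sell 801: 801/1824 × $34,426.00 → $15,117.99
Ending inventory (cost pool remaining) = $19,308.01

Ending inventory = $19,308.01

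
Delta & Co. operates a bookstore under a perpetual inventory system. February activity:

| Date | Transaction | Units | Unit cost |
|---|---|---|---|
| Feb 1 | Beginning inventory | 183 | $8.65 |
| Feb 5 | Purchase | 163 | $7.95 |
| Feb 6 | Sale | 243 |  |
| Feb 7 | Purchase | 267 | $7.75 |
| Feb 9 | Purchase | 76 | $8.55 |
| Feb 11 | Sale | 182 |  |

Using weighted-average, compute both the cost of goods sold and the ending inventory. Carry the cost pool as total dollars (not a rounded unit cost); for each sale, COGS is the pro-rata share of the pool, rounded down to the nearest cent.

After Feb 1: 183 on hand, pool $1,582.95 (≈ $8.6500 each)
After Feb 5: 346 on hand, pool $2,878.80 (≈ $8.3202 each)
Feb 6, sell 243: 243/346 × $2,878.80 → $2,021.81
After Feb 7: 370 on hand, pool $2,926.24 (≈ $7.9088 each)
After Feb 9: 446 on hand, pool $3,576.04 (≈ $8.0180 each)
Feb 11, sell 182: 182/446 × $3,576.04 → $1,459.28
Total COGS = $2,021.81 + $1,459.28 = $3,481.09
Ending inventory (cost pool remaining) = $2,116.76

COGS = $3,481.09; ending inventory = $2,116.76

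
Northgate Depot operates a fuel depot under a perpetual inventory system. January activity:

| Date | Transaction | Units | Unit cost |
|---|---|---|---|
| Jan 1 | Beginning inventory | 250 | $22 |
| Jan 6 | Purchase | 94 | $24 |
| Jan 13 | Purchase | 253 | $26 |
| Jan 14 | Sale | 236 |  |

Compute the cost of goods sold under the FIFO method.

Jan 14, 236 sold [FIFO — oldest first]: 236 @ $22 = $5,192
Ending inventory: 14 @ $22 + 94 @ $24 + 253 @ $26 = $9,142

COGS = $5,192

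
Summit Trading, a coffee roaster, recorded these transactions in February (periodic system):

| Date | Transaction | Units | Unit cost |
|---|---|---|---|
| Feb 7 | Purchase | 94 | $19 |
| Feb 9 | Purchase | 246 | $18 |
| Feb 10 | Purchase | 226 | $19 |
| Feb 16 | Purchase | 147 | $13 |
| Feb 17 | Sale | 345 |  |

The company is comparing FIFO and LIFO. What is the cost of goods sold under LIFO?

FIFO COGS: 94 @ $19 + 246 @ $18 + 5 @ $19 = $6,309
LIFO COGS: 147 @ $13 + 198 @ $19 = $5,673

COGS = $5,673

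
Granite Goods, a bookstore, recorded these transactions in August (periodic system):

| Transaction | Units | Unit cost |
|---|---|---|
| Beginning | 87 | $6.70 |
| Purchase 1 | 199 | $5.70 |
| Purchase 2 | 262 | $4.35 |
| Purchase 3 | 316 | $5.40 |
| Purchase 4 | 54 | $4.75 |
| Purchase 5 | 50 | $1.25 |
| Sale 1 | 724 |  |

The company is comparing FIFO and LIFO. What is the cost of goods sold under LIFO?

COGS = $3,404.50

FIFO COGS: 87 @ $6.70 + 199 @ $5.70 + 262 @ $4.35 + 176 @ $5.40 = $3,807.30
LIFO COGS: 50 @ $1.25 + 54 @ $4.75 + 316 @ $5.40 + 262 @ $4.35 + 42 @ $5.70 = $3,404.50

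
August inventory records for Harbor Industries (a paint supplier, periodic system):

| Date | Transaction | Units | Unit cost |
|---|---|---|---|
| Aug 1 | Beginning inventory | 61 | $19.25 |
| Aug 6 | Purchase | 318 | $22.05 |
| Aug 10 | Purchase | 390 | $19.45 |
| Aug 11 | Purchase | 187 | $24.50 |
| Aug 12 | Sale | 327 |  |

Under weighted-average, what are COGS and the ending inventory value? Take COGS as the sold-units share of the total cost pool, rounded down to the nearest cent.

COGS = $6,961.79; ending inventory = $13,391.36

Aug 12, sell 327: 327/956 × $20,353.15 → $6,961.79
Ending inventory (cost pool remaining) = $13,391.36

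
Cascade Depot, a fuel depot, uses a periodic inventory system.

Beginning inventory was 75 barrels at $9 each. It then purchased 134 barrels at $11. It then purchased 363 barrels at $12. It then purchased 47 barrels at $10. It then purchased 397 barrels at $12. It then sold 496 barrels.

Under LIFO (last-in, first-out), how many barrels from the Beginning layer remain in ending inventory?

75

Sale 1 (496) [LIFO — newest first]: 397 @ $12 + 47 @ $10 + 52 @ $12 = $5,858
Ending inventory: 75 @ $9 + 134 @ $11 + 311 @ $12 = $5,881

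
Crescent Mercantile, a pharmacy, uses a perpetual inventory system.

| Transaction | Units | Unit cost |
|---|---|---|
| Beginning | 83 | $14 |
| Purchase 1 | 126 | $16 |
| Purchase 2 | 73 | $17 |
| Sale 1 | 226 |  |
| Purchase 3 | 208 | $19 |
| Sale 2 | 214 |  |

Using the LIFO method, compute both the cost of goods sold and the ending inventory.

Sale 1 (226) [LIFO — newest first]: 73 @ $17 + 126 @ $16 + 27 @ $14 = $3,635
Sale 2 (214) [LIFO — newest first]: 208 @ $19 + 6 @ $14 = $4,036
Total COGS = $3,635 + $4,036 = $7,671
Ending inventory: 50 @ $14 = $700
Check: goods available $8,371 = COGS $7,671 + ending $700

COGS = $7,671; ending inventory = $700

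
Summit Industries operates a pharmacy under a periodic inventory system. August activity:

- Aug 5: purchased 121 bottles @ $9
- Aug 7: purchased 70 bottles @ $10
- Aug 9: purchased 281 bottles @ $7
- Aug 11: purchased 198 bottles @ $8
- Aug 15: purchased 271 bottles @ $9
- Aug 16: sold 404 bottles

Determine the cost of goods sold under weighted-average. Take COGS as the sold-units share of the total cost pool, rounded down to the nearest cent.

COGS = $3,339.76

Aug 16, sell 404: 404/941 × $7,779.00 → $3,339.76
Ending inventory (cost pool remaining) = $4,439.24
Check: goods available $7,779.00 = COGS $3,339.76 + ending $4,439.24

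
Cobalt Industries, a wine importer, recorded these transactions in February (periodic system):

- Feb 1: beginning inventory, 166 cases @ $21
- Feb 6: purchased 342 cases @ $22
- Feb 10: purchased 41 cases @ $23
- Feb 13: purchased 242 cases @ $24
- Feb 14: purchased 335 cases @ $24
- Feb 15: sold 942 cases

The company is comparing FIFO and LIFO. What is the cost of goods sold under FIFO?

FIFO COGS: 166 @ $21 + 342 @ $22 + 41 @ $23 + 242 @ $24 + 151 @ $24 = $21,385
LIFO COGS: 335 @ $24 + 242 @ $24 + 41 @ $23 + 324 @ $22 = $21,919

COGS = $21,385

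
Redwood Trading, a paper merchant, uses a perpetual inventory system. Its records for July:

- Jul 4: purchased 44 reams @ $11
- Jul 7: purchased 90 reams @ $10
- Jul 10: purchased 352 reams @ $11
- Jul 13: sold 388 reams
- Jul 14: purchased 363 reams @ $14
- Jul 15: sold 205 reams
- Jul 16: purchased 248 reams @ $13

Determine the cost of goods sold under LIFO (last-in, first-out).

Jul 13, 388 sold [LIFO — newest first]: 352 @ $11 + 36 @ $10 = $4,232
Jul 15, 205 sold [LIFO — newest first]: 205 @ $14 = $2,870
Total COGS = $4,232 + $2,870 = $7,102
Ending inventory: 44 @ $11 + 54 @ $10 + 158 @ $14 + 248 @ $13 = $6,460

COGS = $7,102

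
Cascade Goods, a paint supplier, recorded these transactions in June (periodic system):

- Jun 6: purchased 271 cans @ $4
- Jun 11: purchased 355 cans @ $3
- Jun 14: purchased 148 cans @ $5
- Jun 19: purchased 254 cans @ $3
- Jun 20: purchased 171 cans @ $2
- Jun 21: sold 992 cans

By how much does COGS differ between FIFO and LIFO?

$378

FIFO COGS: 271 @ $4 + 355 @ $3 + 148 @ $5 + 218 @ $3 = $3,543
LIFO COGS: 171 @ $2 + 254 @ $3 + 148 @ $5 + 355 @ $3 + 64 @ $4 = $3,165
Difference = |$3,543 − $3,165| = $378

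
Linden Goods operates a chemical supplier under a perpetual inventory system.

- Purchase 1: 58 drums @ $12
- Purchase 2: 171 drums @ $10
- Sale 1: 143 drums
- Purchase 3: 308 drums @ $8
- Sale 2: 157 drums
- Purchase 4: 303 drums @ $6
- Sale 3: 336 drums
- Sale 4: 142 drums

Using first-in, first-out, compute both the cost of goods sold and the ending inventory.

Sale 1 (143) [FIFO — oldest first]: 58 @ $12 + 85 @ $10 = $1,546
Sale 2 (157) [FIFO — oldest first]: 86 @ $10 + 71 @ $8 = $1,428
Sale 3 (336) [FIFO — oldest first]: 237 @ $8 + 99 @ $6 = $2,490
Sale 4 (142) [FIFO — oldest first]: 142 @ $6 = $852
Total COGS = $1,546 + $1,428 + $2,490 + $852 = $6,316
Ending inventory: 62 @ $6 = $372

COGS = $6,316; ending inventory = $372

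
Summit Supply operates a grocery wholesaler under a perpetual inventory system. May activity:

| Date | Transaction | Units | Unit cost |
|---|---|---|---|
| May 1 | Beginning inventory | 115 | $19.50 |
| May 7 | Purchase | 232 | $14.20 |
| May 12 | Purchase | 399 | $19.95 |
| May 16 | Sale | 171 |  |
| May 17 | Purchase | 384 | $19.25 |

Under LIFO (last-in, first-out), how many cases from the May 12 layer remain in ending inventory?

May 16, 171 sold [LIFO — newest first]: 171 @ $19.95 = $3,411.45
Ending inventory: 115 @ $19.50 + 232 @ $14.20 + 228 @ $19.95 + 384 @ $19.25 = $17,477.50

228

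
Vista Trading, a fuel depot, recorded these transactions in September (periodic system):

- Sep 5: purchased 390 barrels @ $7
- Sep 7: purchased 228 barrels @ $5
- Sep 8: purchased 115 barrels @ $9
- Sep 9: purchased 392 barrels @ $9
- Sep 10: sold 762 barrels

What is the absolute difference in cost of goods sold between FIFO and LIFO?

$726

FIFO COGS: 390 @ $7 + 228 @ $5 + 115 @ $9 + 29 @ $9 = $5,166
LIFO COGS: 392 @ $9 + 115 @ $9 + 228 @ $5 + 27 @ $7 = $5,892
Difference = |$5,166 − $5,892| = $726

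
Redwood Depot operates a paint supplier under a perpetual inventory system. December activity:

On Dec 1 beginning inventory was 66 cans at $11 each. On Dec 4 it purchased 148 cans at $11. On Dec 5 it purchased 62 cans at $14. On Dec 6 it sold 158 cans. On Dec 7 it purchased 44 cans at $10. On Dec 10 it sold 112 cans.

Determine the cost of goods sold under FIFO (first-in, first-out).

Dec 6, 158 sold [FIFO — oldest first]: 66 @ $11 + 92 @ $11 = $1,738
Dec 10, 112 sold [FIFO — oldest first]: 56 @ $11 + 56 @ $14 = $1,400
Total COGS = $1,738 + $1,400 = $3,138
Ending inventory: 6 @ $14 + 44 @ $10 = $524

COGS = $3,138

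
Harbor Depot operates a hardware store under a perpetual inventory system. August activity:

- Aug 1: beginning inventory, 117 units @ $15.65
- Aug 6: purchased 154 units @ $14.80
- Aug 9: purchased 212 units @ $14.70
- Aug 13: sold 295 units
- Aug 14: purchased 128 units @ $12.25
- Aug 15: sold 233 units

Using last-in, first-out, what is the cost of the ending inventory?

Ending inventory = $1,298.95

Aug 13, 295 sold [LIFO — newest first]: 212 @ $14.70 + 83 @ $14.80 = $4,344.80
Aug 15, 233 sold [LIFO — newest first]: 128 @ $12.25 + 71 @ $14.80 + 34 @ $15.65 = $3,150.90
Total COGS = $4,344.80 + $3,150.90 = $7,495.70
Ending inventory: 83 @ $15.65 = $1,298.95
Check: goods available $8,794.65 = COGS $7,495.70 + ending $1,298.95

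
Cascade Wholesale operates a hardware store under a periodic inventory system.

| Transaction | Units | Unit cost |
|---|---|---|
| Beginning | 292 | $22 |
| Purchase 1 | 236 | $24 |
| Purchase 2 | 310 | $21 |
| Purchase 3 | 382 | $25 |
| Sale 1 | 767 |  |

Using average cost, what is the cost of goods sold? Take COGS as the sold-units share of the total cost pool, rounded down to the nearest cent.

COGS = $17,696.32

Sale 1, sell 767: 767/1220 × $28,148.00 → $17,696.32
Ending inventory (cost pool remaining) = $10,451.68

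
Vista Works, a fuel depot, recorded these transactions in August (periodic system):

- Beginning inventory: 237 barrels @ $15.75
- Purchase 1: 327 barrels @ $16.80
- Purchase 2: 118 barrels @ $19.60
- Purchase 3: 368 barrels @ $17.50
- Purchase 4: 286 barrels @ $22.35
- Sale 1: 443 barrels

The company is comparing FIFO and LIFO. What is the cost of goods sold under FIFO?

FIFO COGS: 237 @ $15.75 + 206 @ $16.80 = $7,193.55
LIFO COGS: 286 @ $22.35 + 157 @ $17.50 = $9,139.60

COGS = $7,193.55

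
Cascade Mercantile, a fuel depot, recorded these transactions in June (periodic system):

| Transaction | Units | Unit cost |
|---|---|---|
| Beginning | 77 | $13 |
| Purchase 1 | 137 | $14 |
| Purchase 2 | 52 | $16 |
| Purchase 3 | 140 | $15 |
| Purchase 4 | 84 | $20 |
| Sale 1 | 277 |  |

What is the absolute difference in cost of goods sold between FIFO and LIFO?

FIFO COGS: 77 @ $13 + 137 @ $14 + 52 @ $16 + 11 @ $15 = $3,916
LIFO COGS: 84 @ $20 + 140 @ $15 + 52 @ $16 + 1 @ $14 = $4,626
Difference = |$3,916 − $4,626| = $710

$710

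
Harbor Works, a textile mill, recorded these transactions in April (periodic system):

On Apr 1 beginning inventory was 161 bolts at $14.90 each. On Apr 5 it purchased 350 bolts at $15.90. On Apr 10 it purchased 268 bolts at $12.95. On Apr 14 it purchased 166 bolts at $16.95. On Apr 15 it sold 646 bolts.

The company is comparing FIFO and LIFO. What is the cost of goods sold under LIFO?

FIFO COGS: 161 @ $14.90 + 350 @ $15.90 + 135 @ $12.95 = $9,712.15
LIFO COGS: 166 @ $16.95 + 268 @ $12.95 + 212 @ $15.90 = $9,655.10

COGS = $9,655.10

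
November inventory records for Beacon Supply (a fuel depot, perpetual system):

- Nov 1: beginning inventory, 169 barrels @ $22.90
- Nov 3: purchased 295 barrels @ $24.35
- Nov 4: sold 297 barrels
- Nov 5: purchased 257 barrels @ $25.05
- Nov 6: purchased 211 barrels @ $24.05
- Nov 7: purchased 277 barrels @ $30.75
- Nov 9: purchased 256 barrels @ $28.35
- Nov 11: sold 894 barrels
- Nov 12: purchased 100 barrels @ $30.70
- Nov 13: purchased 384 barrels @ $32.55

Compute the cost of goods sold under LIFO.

Nov 4, 297 sold [LIFO — newest first]: 295 @ $24.35 + 2 @ $22.90 = $7,229.05
Nov 11, 894 sold [LIFO — newest first]: 256 @ $28.35 + 277 @ $30.75 + 211 @ $24.05 + 150 @ $25.05 = $24,607.40
Total COGS = $7,229.05 + $24,607.40 = $31,836.45
Ending inventory: 167 @ $22.90 + 107 @ $25.05 + 100 @ $30.70 + 384 @ $32.55 = $22,073.85

COGS = $31,836.45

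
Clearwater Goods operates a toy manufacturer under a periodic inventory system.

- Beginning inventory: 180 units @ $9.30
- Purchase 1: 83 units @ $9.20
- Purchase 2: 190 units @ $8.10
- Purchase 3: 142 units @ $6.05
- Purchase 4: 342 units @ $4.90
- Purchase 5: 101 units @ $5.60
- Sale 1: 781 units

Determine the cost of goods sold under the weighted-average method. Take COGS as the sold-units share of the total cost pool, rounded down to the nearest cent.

COGS = $5,324.87

Sale 1, sell 781: 781/1038 × $7,077.10 → $5,324.87
Ending inventory (cost pool remaining) = $1,752.23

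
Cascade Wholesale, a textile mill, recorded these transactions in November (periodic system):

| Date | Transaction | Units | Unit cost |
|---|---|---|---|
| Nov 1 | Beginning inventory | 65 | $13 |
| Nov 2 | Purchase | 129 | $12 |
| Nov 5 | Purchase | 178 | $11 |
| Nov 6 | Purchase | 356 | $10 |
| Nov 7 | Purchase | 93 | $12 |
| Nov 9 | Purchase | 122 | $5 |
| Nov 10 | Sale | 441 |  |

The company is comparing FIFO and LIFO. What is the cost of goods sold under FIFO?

COGS = $5,041

FIFO COGS: 65 @ $13 + 129 @ $12 + 178 @ $11 + 69 @ $10 = $5,041
LIFO COGS: 122 @ $5 + 93 @ $12 + 226 @ $10 = $3,986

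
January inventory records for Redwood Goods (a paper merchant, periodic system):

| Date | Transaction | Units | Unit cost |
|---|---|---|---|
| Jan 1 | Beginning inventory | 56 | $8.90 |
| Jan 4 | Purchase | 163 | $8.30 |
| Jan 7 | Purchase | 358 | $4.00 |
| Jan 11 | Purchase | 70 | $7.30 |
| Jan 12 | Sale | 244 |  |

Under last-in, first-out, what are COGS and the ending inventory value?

COGS = $1,207.00; ending inventory = $2,587.30

Jan 12, 244 sold [LIFO — newest first]: 70 @ $7.30 + 174 @ $4.00 = $1,207.00
Ending inventory: 56 @ $8.90 + 163 @ $8.30 + 184 @ $4.00 = $2,587.30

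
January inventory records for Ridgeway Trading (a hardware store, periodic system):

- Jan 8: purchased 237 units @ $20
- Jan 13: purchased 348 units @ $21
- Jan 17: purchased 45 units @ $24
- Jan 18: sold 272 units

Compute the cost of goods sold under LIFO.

COGS = $5,847

Jan 18, 272 sold [LIFO — newest first]: 45 @ $24 + 227 @ $21 = $5,847
Ending inventory: 237 @ $20 + 121 @ $21 = $7,281
Check: goods available $13,128 = COGS $5,847 + ending $7,281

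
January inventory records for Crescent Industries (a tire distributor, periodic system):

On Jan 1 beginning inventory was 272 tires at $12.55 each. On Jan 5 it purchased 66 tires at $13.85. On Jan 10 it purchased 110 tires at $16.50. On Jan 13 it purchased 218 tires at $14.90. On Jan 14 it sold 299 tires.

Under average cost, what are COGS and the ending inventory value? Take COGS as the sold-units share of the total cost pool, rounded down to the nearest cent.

Jan 14, sell 299: 299/666 × $9,390.90 → $4,216.03
Ending inventory (cost pool remaining) = $5,174.87

COGS = $4,216.03; ending inventory = $5,174.87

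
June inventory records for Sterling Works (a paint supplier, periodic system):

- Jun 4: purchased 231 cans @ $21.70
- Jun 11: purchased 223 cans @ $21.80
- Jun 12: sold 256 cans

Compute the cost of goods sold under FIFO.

COGS = $5,557.70

Jun 12, 256 sold [FIFO — oldest first]: 231 @ $21.70 + 25 @ $21.80 = $5,557.70
Ending inventory: 198 @ $21.80 = $4,316.40
Check: goods available $9,874.10 = COGS $5,557.70 + ending $4,316.40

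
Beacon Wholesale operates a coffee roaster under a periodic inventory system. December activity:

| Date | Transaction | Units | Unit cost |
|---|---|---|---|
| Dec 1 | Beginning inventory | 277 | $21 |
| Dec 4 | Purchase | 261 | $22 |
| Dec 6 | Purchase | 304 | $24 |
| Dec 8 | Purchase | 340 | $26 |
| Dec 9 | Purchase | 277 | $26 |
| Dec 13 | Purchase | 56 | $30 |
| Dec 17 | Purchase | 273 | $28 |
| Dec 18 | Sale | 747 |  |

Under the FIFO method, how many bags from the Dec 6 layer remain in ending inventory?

Dec 18, 747 sold [FIFO — oldest first]: 277 @ $21 + 261 @ $22 + 209 @ $24 = $16,575
Ending inventory: 95 @ $24 + 340 @ $26 + 277 @ $26 + 56 @ $30 + 273 @ $28 = $27,646

95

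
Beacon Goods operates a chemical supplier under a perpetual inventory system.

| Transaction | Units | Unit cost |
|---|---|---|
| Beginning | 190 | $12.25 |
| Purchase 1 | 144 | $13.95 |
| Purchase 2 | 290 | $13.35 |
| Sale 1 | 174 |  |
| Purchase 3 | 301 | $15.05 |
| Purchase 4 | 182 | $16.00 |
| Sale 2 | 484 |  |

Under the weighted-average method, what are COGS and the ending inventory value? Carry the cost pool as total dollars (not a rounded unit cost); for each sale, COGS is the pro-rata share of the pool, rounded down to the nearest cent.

COGS = $9,219.89; ending inventory = $6,429.96

After Beginning: 190 on hand, pool $2,327.50 (≈ $12.2500 each)
After Purchase 1: 334 on hand, pool $4,336.30 (≈ $12.9829 each)
After Purchase 2: 624 on hand, pool $8,207.80 (≈ $13.1535 each)
Sale 1, sell 174: 174/624 × $8,207.80 → $2,288.71
After Purchase 3: 751 on hand, pool $10,449.14 (≈ $13.9136 each)
After Purchase 4: 933 on hand, pool $13,361.14 (≈ $14.3206 each)
Sale 2, sell 484: 484/933 × $13,361.14 → $6,931.18
Total COGS = $2,288.71 + $6,931.18 = $9,219.89
Ending inventory (cost pool remaining) = $6,429.96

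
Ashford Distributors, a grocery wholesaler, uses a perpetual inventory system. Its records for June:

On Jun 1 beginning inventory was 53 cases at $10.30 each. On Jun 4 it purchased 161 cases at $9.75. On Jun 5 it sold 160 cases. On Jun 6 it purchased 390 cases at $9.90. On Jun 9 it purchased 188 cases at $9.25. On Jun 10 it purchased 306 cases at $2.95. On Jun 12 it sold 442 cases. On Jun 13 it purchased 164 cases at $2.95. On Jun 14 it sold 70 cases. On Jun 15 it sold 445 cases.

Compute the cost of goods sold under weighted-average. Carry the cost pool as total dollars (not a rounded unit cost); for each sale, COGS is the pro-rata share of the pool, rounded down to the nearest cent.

After Jun 1: 53 on hand, pool $545.90 (≈ $10.3000 each)
After Jun 4: 214 on hand, pool $2,115.65 (≈ $9.8862 each)
Jun 5, sell 160: 160/214 × $2,115.65 → $1,581.79
After Jun 6: 444 on hand, pool $4,394.86 (≈ $9.8983 each)
After Jun 9: 632 on hand, pool $6,133.86 (≈ $9.7055 each)
After Jun 10: 938 on hand, pool $7,036.56 (≈ $7.5017 each)
Jun 12, sell 442: 442/938 × $7,036.56 → $3,315.73
After Jun 13: 660 on hand, pool $4,204.63 (≈ $6.3707 each)
Jun 14, sell 70: 70/660 × $4,204.63 → $445.94
Jun 15, sell 445: 445/590 × $3,758.69 → $2,834.94
Total COGS = $1,581.79 + $3,315.73 + $445.94 + $2,834.94 = $8,178.40
Ending inventory (cost pool remaining) = $923.75

COGS = $8,178.40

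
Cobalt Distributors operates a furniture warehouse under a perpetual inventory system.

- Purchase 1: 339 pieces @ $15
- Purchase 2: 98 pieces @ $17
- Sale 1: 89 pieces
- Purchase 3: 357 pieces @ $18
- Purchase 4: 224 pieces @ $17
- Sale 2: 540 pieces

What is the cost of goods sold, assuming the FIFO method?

Sale 1 (89) [FIFO — oldest first]: 89 @ $15 = $1,335
Sale 2 (540) [FIFO — oldest first]: 250 @ $15 + 98 @ $17 + 192 @ $18 = $8,872
Total COGS = $1,335 + $8,872 = $10,207
Ending inventory: 165 @ $18 + 224 @ $17 = $6,778
Check: goods available $16,985 = COGS $10,207 + ending $6,778

COGS = $10,207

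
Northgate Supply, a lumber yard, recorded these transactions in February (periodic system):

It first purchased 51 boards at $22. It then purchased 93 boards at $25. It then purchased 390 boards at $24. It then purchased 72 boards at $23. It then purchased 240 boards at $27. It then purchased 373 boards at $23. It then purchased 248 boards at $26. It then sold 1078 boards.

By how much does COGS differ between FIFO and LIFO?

FIFO COGS: 51 @ $22 + 93 @ $25 + 390 @ $24 + 72 @ $23 + 240 @ $27 + 232 @ $23 = $26,279
LIFO COGS: 248 @ $26 + 373 @ $23 + 240 @ $27 + 72 @ $23 + 145 @ $24 = $26,643
Difference = |$26,279 − $26,643| = $364

$364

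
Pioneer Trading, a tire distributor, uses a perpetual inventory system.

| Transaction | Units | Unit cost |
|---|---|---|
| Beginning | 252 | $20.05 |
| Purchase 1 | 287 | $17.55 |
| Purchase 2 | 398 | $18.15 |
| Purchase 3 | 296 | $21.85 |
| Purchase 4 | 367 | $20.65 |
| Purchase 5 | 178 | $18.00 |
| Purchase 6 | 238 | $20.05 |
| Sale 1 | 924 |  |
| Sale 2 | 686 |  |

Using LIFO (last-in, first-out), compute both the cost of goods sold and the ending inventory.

Sale 1 (924) [LIFO — newest first]: 238 @ $20.05 + 178 @ $18.00 + 367 @ $20.65 + 141 @ $21.85 = $18,635.30
Sale 2 (686) [LIFO — newest first]: 155 @ $21.85 + 398 @ $18.15 + 133 @ $17.55 = $12,944.60
Total COGS = $18,635.30 + $12,944.60 = $31,579.90
Ending inventory: 252 @ $20.05 + 154 @ $17.55 = $7,755.30
Check: goods available $39,335.20 = COGS $31,579.90 + ending $7,755.30

COGS = $31,579.90; ending inventory = $7,755.30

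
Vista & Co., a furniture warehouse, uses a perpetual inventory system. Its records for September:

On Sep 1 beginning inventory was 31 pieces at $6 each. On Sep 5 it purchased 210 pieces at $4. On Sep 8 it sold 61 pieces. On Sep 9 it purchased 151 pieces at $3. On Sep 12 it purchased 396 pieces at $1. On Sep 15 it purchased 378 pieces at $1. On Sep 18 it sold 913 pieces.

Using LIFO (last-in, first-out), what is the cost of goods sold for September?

COGS = $1,435

Sep 8, 61 sold [LIFO — newest first]: 61 @ $4 = $244
Sep 18, 913 sold [LIFO — newest first]: 378 @ $1 + 396 @ $1 + 139 @ $3 = $1,191
Total COGS = $244 + $1,191 = $1,435
Ending inventory: 31 @ $6 + 149 @ $4 + 12 @ $3 = $818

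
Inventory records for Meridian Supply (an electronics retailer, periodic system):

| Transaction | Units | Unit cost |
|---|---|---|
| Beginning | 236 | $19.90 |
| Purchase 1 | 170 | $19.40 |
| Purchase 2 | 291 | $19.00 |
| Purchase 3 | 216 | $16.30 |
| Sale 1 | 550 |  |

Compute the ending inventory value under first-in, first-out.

Sale 1 (550) [FIFO — oldest first]: 236 @ $19.90 + 170 @ $19.40 + 144 @ $19.00 = $10,730.40
Ending inventory: 147 @ $19.00 + 216 @ $16.30 = $6,313.80
Check: goods available $17,044.20 = COGS $10,730.40 + ending $6,313.80

Ending inventory = $6,313.80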